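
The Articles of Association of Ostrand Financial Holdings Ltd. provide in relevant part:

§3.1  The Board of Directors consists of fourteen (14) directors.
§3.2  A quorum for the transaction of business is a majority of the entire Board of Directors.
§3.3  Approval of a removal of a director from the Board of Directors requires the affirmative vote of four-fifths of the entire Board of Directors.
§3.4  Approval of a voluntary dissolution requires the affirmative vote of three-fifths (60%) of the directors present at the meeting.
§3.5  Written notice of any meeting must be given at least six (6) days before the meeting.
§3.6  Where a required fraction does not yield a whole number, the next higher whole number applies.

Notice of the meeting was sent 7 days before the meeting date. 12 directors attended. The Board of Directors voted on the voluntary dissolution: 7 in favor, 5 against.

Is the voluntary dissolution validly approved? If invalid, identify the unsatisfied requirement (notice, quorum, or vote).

Invalid — vote requirement not satisfied.

Notice: 7 days given; 6 required (7 ≥ 6). Satisfied.
Quorum: 12 present; quorum is 8. Satisfied.
Vote: the voluntary dissolution requires three-fifths of the directors present (12). 3/5 of 12 = 7.20, rounded up to 8, so 8 affirmative votes are needed; 7 voted in favor. Not satisfied.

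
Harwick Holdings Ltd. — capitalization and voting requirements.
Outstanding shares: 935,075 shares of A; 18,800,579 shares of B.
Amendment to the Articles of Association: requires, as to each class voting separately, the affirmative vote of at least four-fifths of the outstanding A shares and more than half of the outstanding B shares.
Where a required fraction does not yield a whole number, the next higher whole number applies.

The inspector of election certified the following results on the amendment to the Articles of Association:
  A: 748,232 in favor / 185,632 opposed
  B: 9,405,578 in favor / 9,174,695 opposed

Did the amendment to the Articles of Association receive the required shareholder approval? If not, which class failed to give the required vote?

A: 4/5 of 935075 = 748060; 748,060 required, 748,232 in favor — approved.
B: a majority of 18800579 is 9400290; 9,400,290 required, 9,405,578 in favor — approved.

Approved — every class gave the required vote.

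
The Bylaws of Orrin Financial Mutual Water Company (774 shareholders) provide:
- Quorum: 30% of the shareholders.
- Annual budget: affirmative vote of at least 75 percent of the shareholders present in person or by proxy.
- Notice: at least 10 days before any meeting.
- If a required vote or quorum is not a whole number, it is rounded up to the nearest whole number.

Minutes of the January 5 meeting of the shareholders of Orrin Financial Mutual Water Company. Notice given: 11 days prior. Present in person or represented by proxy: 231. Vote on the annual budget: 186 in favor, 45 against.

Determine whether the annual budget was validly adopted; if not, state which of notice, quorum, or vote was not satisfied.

Invalid — quorum requirement not satisfied.

Notice: 11 days given; 10 required. Satisfied.
Quorum: 30% of 774 = 232.20, rounded up to 233; 231 present. Not satisfied.
Vote: requires three-fourths of those present (231); 3/4 of 231 = 173.25, rounded up to 174, so 174 needed; 186 in favor. Satisfied.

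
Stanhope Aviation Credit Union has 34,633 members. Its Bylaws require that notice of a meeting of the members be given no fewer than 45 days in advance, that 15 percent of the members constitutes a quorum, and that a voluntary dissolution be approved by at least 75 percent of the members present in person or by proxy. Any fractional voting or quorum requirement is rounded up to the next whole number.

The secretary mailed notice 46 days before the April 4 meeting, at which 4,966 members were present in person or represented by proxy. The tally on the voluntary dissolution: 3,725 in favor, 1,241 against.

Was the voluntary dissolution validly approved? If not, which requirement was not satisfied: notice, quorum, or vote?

Invalid — quorum requirement not satisfied.

Notice: 46 days given; 45 required. Satisfied.
Quorum: 15% of 34,633 = 5,194.95, rounded up to 5,195; 4,966 present. Not satisfied.
Vote: requires three-fourths of those present (4,966); 3/4 of 4966 = 3724.50, rounded up to 3725, so 3,725 needed; 3,725 in favor. Satisfied.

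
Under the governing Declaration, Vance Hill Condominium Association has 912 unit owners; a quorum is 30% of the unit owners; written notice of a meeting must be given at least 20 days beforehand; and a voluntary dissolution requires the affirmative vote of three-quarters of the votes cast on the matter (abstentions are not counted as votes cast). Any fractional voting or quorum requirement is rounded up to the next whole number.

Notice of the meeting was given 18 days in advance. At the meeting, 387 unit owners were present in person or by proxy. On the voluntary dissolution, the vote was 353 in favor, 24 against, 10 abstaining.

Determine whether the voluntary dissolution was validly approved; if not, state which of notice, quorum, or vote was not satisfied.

Notice: 18 days given; 20 required. Not satisfied.
Quorum: 30% of 912 = 273.60, rounded up to 274; 387 present. Satisfied.
Vote: requires three-fourths of the votes cast (387 − 10 abstaining = 377); 3/4 of 377 = 282.75, rounded up to 283, so 283 needed; 353 in favor. Satisfied.

Invalid — notice requirement not satisfied.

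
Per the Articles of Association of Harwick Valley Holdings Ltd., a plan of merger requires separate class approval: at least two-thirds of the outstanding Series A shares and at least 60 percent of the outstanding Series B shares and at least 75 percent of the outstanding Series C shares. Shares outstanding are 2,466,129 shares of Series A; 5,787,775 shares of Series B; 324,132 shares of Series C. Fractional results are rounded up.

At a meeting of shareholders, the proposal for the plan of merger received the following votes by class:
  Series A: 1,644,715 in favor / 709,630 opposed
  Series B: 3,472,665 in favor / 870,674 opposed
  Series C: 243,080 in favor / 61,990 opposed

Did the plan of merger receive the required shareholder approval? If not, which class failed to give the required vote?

Not approved — the Series C shares did not give the required vote.

Series A: 2/3 of 2466129 = 1644086; 1,644,086 required, 1,644,715 in favor — approved.
Series B: 3/5 of 5787775 = 3472665; 3,472,665 required, 3,472,665 in favor — approved.
Series C: 3/4 of 324132 = 243099; 243,099 required, 243,080 in favor — not approved.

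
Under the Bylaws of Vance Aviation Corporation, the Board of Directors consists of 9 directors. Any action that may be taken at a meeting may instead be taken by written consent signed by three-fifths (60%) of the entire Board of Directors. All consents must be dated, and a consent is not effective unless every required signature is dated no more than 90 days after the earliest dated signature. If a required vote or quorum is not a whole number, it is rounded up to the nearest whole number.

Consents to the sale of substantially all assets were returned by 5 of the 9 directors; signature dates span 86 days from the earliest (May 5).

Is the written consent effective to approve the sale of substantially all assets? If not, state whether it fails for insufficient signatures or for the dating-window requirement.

Not effective — insufficient signatures.

Signatures required: three-fifths (60%) of 9 — 3/5 of 9 = 5.40, rounded up to 6, so 6 needed; 5 signed. Insufficient.
Dating window: the latest signature is 86 days after the earliest; the limit is 90 days. Within the window.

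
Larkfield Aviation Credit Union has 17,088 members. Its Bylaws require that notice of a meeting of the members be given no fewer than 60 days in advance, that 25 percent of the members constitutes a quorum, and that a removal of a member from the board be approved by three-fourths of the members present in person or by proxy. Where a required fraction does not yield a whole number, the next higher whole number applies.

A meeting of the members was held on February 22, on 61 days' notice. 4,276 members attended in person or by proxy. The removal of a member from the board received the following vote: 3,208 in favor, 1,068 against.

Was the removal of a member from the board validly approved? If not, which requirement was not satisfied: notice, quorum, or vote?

Valid — all requirements satisfied.

Notice: 61 days given; 60 required. Satisfied.
Quorum: 25% of 17,088 = 4,272; 4,276 present. Satisfied.
Vote: requires three-fourths of those present (4,276); 3/4 of 4276 = 3207, so 3,207 needed; 3,208 in favor. Satisfied.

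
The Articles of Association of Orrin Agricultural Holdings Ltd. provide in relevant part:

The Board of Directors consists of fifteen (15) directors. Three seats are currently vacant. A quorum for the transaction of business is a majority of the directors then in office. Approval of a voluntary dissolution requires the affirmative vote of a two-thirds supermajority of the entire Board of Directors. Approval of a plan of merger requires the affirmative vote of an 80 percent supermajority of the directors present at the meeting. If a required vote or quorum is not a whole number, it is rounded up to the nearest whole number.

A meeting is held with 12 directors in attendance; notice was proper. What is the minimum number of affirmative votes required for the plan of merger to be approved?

10

The plan of merger requires four-fifths of the directors present (12).
4/5 of 12 = 9.60, rounded up to 10.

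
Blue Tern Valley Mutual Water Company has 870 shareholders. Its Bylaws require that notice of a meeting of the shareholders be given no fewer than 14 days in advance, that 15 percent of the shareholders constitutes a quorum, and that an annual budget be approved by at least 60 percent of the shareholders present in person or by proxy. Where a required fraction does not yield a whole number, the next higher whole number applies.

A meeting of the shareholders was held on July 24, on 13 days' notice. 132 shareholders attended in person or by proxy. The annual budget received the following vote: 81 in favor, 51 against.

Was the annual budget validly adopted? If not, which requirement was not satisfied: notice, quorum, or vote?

Invalid — notice requirement not satisfied.

Notice: 13 days given; 14 required. Not satisfied.
Quorum: 15% of 870 = 130.50, rounded up to 131; 132 present. Satisfied.
Vote: requires three-fifths of those present (132); 3/5 of 132 = 79.20, rounded up to 80, so 80 needed; 81 in favor. Satisfied.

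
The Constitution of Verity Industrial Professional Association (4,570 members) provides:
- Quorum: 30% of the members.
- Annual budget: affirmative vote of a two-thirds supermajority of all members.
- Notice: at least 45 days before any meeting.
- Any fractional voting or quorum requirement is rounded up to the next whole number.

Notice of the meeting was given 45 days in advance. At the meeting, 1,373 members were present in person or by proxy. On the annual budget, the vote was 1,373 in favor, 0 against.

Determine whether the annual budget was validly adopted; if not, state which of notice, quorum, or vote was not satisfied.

Invalid — vote requirement not satisfied.

Notice: 45 days given; 45 required. Satisfied.
Quorum: 30% of 4,570 = 1,371; 1,373 present. Satisfied.
Vote: requires two-thirds of all members (4,570); 2/3 of 4570 = 3046.67, rounded up to 3047, so 3,047 needed; 1,373 in favor. Not satisfied.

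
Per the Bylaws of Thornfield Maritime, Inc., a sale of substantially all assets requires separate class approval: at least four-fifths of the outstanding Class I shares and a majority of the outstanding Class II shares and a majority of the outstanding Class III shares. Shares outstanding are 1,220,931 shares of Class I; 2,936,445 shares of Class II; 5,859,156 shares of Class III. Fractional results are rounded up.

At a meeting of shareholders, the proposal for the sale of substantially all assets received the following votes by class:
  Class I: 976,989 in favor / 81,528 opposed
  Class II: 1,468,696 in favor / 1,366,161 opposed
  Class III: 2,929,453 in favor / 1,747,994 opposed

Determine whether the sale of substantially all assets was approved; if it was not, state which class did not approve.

Class I: 4/5 of 1220931 = 976744.80, rounded up to 976745; 976,745 required, 976,989 in favor — approved.
Class II: a majority of 2936445 is 1468223; 1,468,223 required, 1,468,696 in favor — approved.
Class III: a majority of 5859156 is 2929579; 2,929,579 required, 2,929,453 in favor — not approved.

Not approved — the Class III shares did not give the required vote.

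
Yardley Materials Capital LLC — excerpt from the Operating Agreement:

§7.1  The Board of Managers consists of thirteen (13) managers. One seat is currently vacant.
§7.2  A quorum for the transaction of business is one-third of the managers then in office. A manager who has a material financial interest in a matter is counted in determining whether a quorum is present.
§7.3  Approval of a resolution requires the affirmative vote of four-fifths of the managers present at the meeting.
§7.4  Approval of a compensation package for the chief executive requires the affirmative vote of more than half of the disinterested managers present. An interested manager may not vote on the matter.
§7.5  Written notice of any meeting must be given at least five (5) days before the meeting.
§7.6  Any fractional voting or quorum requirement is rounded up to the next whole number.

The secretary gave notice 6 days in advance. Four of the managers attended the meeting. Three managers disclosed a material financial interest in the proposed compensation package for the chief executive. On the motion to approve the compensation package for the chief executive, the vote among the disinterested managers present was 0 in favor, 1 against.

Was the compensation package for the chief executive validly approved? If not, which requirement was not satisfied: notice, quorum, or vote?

Invalid — vote requirement not satisfied.

Notice: 6 days given; 5 required (6 ≥ 5). Satisfied.
Quorum: 4 present (interested managers count toward quorum); quorum is 4. Satisfied.
Vote: the compensation package for the chief executive requires a majority of the disinterested managers present (4 − 3 = 1). A majority of 1 is 1, so 1 affirmative vote is needed; 0 voted in favor. Not satisfied.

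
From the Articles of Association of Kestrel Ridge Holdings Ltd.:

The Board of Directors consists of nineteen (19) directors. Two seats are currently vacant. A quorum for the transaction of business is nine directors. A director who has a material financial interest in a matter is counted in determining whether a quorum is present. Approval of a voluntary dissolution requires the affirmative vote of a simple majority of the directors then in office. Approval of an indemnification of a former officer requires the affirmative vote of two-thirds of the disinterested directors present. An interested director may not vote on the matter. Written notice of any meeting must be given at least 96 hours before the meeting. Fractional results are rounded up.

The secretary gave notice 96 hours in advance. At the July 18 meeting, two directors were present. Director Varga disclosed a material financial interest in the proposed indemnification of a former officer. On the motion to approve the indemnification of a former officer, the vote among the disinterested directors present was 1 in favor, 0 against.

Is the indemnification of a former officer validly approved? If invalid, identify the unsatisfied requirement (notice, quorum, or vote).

Notice: 96 hours given; 96 required (96 ≥ 96). Satisfied.
Quorum: 2 present (interested directors count toward quorum); quorum is 9. Not satisfied.
Vote: the indemnification of a former officer requires two-thirds of the disinterested directors present (2 − 1 = 1). 2/3 of 1 = 0.67, rounded up to 1, so 1 affirmative vote is needed; 1 voted in favor. Satisfied. (Moot — without a quorum no business can be validly transacted.)

Invalid — quorum requirement not satisfied.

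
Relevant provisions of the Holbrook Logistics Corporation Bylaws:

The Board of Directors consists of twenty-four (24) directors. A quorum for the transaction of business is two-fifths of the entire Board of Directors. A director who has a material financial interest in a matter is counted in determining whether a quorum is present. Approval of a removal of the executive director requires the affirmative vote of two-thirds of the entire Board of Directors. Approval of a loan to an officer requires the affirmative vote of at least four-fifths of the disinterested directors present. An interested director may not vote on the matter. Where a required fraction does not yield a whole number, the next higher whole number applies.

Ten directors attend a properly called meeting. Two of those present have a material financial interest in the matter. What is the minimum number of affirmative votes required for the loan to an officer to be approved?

The loan to an officer requires four-fifths of the disinterested directors present (10 − 2 = 8).
4/5 of 8 = 6.40, rounded up to 7.

7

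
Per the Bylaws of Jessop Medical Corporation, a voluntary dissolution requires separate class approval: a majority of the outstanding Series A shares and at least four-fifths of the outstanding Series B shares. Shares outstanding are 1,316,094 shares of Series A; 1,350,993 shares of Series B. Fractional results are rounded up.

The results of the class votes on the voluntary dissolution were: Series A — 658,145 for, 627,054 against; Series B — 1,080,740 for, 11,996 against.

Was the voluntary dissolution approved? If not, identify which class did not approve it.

Not approved — the Series B shares did not give the required vote.

Series A: a majority of 1316094 is 658048; 658,048 required, 658,145 in favor — approved.
Series B: 4/5 of 1350993 = 1080794.40, rounded up to 1080795; 1,080,795 required, 1,080,740 in favor — not approved.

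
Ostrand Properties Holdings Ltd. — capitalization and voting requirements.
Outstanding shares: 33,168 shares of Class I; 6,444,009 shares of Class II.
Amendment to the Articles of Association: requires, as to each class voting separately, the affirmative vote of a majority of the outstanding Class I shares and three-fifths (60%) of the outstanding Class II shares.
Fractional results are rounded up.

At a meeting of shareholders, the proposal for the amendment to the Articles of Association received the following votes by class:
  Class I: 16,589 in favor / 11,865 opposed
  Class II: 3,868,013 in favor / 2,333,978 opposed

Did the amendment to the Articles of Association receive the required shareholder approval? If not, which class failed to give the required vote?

Approved — every class gave the required vote.

Class I: a majority of 33168 is 16585; 16,585 required, 16,589 in favor — approved.
Class II: 3/5 of 6444009 = 3866405.40, rounded up to 3866406; 3,866,406 required, 3,868,013 in favor — approved.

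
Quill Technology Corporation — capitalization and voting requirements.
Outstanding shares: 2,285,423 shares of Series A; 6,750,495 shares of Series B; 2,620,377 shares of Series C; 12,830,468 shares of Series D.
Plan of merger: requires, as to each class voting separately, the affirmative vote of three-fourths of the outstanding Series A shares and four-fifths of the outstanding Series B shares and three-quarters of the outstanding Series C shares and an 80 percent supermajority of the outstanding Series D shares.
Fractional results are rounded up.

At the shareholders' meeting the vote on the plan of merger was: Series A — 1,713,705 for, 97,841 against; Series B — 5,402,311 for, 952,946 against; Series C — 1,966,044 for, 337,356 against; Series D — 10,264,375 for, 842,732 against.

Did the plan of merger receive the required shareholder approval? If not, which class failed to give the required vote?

Not approved — the Series A shares did not give the required vote.

Series A: 3/4 of 2285423 = 1714067.25, rounded up to 1714068; 1,714,068 required, 1,713,705 in favor — not approved.
Series B: 4/5 of 6750495 = 5400396; 5,400,396 required, 5,402,311 in favor — approved.
Series C: 3/4 of 2620377 = 1965282.75, rounded up to 1965283; 1,965,283 required, 1,966,044 in favor — approved.
Series D: 4/5 of 12830468 = 10264374.40, rounded up to 10264375; 10,264,375 required, 10,264,375 in favor — approved.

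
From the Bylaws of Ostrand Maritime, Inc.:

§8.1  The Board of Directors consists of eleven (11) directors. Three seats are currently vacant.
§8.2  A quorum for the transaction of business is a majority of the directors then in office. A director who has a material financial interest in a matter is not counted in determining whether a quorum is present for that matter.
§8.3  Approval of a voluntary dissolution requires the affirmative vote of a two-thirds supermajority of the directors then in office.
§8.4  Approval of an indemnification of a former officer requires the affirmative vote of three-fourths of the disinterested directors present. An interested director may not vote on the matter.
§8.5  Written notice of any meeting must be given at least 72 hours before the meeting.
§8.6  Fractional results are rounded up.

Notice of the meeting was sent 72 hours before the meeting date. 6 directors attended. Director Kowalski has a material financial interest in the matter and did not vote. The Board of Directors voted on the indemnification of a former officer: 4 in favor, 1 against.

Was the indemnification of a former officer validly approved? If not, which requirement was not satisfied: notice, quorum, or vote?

Notice: 72 hours given; 72 required (72 ≥ 72). Satisfied.
Quorum: 6 present, but the 1 interested director does not count, leaving 5. Quorum is 5. Satisfied.
Vote: the indemnification of a former officer requires three-fourths of the disinterested directors present (6 − 1 = 5). 3/4 of 5 = 3.75, rounded up to 4, so 4 affirmative votes are needed; 4 voted in favor. Satisfied.

Valid — all requirements satisfied.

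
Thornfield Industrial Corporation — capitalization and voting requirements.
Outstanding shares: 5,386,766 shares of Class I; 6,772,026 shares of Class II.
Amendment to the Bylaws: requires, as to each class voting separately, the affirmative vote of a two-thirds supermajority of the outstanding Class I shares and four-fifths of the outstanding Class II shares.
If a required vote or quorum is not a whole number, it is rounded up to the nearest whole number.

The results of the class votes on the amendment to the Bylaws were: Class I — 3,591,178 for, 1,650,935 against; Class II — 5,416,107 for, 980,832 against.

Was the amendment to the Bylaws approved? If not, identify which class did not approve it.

Not approved — the Class II shares did not give the required vote.

Class I: 2/3 of 5386766 = 3591177.33, rounded up to 3591178; 3,591,178 required, 3,591,178 in favor — approved.
Class II: 4/5 of 6772026 = 5417620.80, rounded up to 5417621; 5,417,621 required, 5,416,107 in favor — not approved.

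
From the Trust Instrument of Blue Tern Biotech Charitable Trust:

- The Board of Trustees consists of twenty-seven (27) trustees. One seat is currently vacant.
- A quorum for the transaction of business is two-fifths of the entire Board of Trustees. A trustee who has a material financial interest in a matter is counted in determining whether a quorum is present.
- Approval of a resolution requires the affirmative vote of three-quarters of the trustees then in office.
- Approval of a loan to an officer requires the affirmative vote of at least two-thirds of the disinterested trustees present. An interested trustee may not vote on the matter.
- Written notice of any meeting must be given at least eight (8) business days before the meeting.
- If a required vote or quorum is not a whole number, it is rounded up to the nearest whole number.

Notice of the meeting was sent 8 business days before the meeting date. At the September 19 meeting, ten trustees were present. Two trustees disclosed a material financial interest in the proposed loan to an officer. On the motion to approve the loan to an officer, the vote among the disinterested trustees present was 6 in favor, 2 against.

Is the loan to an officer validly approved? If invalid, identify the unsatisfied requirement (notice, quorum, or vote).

Invalid — quorum requirement not satisfied.

Notice: 8 business days given; 8 required (8 ≥ 8). Satisfied.
Quorum: 10 present (interested trustees count toward quorum); quorum is 11. Not satisfied.
Vote: the loan to an officer requires two-thirds of the disinterested trustees present (10 − 2 = 8). 2/3 of 8 = 5.33, rounded up to 6, so 6 affirmative votes are needed; 6 voted in favor. Satisfied. (Moot — without a quorum no business can be validly transacted.)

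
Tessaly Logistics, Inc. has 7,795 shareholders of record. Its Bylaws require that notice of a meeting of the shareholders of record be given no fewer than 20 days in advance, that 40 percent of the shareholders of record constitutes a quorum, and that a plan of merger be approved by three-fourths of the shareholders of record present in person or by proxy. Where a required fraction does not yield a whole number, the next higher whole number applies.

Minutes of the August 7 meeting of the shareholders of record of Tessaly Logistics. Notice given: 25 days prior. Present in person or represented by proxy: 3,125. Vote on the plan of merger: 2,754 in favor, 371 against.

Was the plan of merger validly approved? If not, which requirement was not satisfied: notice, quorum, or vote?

Valid — all requirements satisfied.

Notice: 25 days given; 20 required. Satisfied.
Quorum: 40% of 7,795 = 3,118; 3,125 present. Satisfied.
Vote: requires three-fourths of those present (3,125); 3/4 of 3125 = 2343.75, rounded up to 2344, so 2,344 needed; 2,754 in favor. Satisfied.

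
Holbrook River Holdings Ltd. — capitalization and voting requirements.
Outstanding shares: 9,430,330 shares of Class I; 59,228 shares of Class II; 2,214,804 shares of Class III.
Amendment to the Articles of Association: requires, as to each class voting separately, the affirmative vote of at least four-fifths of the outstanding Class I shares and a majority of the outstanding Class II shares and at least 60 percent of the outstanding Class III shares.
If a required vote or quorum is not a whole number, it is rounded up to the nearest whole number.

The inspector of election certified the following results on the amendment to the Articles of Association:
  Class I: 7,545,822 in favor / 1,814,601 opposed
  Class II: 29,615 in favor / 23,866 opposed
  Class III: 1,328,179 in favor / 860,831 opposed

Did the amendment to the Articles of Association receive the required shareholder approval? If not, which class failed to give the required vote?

Class I: 4/5 of 9430330 = 7544264; 7,544,264 required, 7,545,822 in favor — approved.
Class II: a majority of 59228 is 29615; 29,615 required, 29,615 in favor — approved.
Class III: 3/5 of 2214804 = 1328882.40, rounded up to 1328883; 1,328,883 required, 1,328,179 in favor — not approved.

Not approved — the Class III shares did not give the required vote.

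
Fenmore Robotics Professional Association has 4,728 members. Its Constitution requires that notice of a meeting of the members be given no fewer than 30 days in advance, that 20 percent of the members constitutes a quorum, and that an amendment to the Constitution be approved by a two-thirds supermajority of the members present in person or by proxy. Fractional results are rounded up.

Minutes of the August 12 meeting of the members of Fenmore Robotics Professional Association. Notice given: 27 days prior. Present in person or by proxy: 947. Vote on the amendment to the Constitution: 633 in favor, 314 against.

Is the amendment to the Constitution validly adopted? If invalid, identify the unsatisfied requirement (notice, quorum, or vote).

Invalid — notice requirement not satisfied.

Notice: 27 days given; 30 required. Not satisfied.
Quorum: 20% of 4,728 = 945.60, rounded up to 946; 947 present. Satisfied.
Vote: requires two-thirds of those present (947); 2/3 of 947 = 631.33, rounded up to 632, so 632 needed; 633 in favor. Satisfied.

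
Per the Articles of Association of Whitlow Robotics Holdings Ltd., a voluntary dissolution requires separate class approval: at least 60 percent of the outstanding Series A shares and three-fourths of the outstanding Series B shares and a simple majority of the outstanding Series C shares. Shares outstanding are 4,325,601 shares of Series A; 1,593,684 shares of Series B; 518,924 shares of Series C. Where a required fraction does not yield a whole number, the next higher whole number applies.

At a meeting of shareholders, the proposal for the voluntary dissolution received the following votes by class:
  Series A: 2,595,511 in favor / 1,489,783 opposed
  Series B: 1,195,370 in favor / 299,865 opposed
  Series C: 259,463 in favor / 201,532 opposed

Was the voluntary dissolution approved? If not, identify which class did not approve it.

Series A: 3/5 of 4325601 = 2595360.60, rounded up to 2595361; 2,595,361 required, 2,595,511 in favor — approved.
Series B: 3/4 of 1593684 = 1195263; 1,195,263 required, 1,195,370 in favor — approved.
Series C: a majority of 518924 is 259463; 259,463 required, 259,463 in favor — approved.

Approved — every class gave the required vote.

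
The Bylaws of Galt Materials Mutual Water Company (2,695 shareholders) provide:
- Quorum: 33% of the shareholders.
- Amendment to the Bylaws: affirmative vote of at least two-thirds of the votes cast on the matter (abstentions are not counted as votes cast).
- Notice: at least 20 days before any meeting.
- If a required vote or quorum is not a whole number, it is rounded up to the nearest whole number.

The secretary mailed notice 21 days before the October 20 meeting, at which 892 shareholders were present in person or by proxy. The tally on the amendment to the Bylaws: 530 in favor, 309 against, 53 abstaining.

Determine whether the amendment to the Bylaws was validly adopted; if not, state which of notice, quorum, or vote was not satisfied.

Notice: 21 days given; 20 required. Satisfied.
Quorum: 33% of 2,695 = 889.35, rounded up to 890; 892 present. Satisfied.
Vote: requires two-thirds of the votes cast (892 − 53 abstaining = 839); 2/3 of 839 = 559.33, rounded up to 560, so 560 needed; 530 in favor. Not satisfied.

Invalid — vote requirement not satisfied.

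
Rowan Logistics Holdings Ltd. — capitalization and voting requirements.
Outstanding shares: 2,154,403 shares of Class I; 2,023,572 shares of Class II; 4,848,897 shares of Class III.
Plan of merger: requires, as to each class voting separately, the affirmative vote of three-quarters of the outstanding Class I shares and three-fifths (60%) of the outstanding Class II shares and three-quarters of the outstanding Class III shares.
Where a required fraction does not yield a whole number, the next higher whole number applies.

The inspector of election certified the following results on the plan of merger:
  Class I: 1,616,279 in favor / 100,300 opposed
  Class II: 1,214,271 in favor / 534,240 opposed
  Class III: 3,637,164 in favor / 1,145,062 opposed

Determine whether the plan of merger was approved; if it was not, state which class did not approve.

Class I: 3/4 of 2154403 = 1615802.25, rounded up to 1615803; 1,615,803 required, 1,616,279 in favor — approved.
Class II: 3/5 of 2023572 = 1214143.20, rounded up to 1214144; 1,214,144 required, 1,214,271 in favor — approved.
Class III: 3/4 of 4848897 = 3636672.75, rounded up to 3636673; 3,636,673 required, 3,637,164 in favor — approved.

Approved — every class gave the required vote.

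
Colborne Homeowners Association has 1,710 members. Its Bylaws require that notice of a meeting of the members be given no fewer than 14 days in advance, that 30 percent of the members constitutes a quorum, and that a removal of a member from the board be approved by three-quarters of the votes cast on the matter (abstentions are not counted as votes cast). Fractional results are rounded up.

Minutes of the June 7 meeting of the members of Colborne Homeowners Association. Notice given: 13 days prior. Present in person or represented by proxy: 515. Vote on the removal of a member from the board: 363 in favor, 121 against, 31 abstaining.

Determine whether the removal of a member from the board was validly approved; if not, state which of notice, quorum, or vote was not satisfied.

Invalid — notice requirement not satisfied.

Notice: 13 days given; 14 required. Not satisfied.
Quorum: 30% of 1,710 = 513; 515 present. Satisfied.
Vote: requires three-fourths of the votes cast (515 − 31 abstaining = 484); 3/4 of 484 = 363, so 363 needed; 363 in favor. Satisfied.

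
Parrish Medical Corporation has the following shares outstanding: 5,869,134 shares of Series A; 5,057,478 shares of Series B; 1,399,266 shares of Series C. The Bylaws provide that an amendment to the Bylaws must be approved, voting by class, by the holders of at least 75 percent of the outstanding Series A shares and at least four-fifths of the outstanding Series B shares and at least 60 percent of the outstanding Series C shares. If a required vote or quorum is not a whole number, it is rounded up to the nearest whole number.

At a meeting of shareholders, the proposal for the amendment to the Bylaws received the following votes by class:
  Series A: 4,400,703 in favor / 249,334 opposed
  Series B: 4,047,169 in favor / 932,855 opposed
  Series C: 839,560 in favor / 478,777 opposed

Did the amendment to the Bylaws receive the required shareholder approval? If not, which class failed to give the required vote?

Not approved — the Series A shares did not give the required vote.

Series A: 3/4 of 5869134 = 4401850.50, rounded up to 4401851; 4,401,851 required, 4,400,703 in favor — not approved.
Series B: 4/5 of 5057478 = 4045982.40, rounded up to 4045983; 4,045,983 required, 4,047,169 in favor — approved.
Series C: 3/5 of 1399266 = 839559.60, rounded up to 839560; 839,560 required, 839,560 in favor — approved.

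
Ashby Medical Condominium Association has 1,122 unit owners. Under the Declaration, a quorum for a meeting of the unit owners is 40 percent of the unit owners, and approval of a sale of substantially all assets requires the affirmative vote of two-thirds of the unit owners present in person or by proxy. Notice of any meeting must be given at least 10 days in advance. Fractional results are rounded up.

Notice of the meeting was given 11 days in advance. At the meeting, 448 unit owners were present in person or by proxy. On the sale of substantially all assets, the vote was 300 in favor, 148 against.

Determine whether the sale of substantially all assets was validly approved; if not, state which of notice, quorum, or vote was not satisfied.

Invalid — quorum requirement not satisfied.

Notice: 11 days given; 10 required. Satisfied.
Quorum: 40% of 1,122 = 448.80, rounded up to 449; 448 present. Not satisfied.
Vote: requires two-thirds of those present (448); 2/3 of 448 = 298.67, rounded up to 299, so 299 needed; 300 in favor. Satisfied.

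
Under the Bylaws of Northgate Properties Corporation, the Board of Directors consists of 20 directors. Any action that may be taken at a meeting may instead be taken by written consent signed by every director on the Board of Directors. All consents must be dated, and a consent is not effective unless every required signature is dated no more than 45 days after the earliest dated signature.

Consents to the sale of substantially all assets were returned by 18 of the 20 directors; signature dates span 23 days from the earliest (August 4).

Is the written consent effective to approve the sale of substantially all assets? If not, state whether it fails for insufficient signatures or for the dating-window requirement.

Signatures required: all of 20 — unanimous means all 20, so 20 needed; 18 signed. Insufficient.
Dating window: the latest signature is 23 days after the earliest; the limit is 45 days. Within the window.

Not effective — insufficient signatures.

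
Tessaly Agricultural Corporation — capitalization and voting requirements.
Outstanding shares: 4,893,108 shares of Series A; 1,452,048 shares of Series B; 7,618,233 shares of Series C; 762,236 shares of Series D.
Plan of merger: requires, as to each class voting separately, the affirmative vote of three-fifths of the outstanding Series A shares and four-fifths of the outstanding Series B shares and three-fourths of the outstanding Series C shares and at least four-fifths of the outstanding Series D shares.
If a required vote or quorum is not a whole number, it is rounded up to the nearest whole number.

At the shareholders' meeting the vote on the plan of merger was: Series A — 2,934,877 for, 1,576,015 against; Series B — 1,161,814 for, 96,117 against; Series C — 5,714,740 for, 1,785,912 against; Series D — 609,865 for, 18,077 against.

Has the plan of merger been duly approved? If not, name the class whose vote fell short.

Not approved — the Series A shares did not give the required vote.

Series A: 3/5 of 4893108 = 2935864.80, rounded up to 2935865; 2,935,865 required, 2,934,877 in favor — not approved.
Series B: 4/5 of 1452048 = 1161638.40, rounded up to 1161639; 1,161,639 required, 1,161,814 in favor — approved.
Series C: 3/4 of 7618233 = 5713674.75, rounded up to 5713675; 5,713,675 required, 5,714,740 in favor — approved.
Series D: 4/5 of 762236 = 609788.80, rounded up to 609789; 609,789 required, 609,865 in favor — approved.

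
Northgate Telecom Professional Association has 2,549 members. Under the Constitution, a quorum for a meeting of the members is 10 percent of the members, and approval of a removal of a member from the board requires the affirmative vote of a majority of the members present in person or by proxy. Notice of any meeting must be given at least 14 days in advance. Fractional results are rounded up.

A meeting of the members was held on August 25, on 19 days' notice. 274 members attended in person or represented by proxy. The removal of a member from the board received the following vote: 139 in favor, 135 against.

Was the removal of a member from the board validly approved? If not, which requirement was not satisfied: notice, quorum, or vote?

Notice: 19 days given; 14 required. Satisfied.
Quorum: 10% of 2,549 = 254.90, rounded up to 255; 274 present. Satisfied.
Vote: requires a majority of those present (274); a majority of 274 is 138, so 138 needed; 139 in favor. Satisfied.

Valid — all requirements satisfied.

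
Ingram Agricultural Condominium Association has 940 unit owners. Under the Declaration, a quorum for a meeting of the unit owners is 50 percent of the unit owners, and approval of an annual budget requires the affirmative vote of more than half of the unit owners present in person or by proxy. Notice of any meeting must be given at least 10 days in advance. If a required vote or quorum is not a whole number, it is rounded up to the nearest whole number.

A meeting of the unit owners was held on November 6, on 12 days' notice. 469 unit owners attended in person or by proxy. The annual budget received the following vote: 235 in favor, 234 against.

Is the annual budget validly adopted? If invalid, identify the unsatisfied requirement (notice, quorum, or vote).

Invalid — quorum requirement not satisfied.

Notice: 12 days given; 10 required. Satisfied.
Quorum: 50% of 940 = 470; 469 present. Not satisfied.
Vote: requires a majority of those present (469); a majority of 469 is 235, so 235 needed; 235 in favor. Satisfied.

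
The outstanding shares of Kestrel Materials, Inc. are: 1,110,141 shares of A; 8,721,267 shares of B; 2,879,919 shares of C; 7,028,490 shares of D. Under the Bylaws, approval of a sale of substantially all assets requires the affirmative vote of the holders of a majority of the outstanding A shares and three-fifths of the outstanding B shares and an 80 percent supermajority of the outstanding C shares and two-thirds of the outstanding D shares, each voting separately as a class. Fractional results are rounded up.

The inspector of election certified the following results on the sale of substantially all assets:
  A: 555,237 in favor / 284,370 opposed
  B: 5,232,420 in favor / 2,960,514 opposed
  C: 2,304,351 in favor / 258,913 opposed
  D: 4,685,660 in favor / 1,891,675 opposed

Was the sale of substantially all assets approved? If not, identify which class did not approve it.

A: a majority of 1110141 is 555071; 555,071 required, 555,237 in favor — approved.
B: 3/5 of 8721267 = 5232760.20, rounded up to 5232761; 5,232,761 required, 5,232,420 in favor — not approved.
C: 4/5 of 2879919 = 2303935.20, rounded up to 2303936; 2,303,936 required, 2,304,351 in favor — approved.
D: 2/3 of 7028490 = 4685660; 4,685,660 required, 4,685,660 in favor — approved.

Not approved — the B shares did not give the required vote.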